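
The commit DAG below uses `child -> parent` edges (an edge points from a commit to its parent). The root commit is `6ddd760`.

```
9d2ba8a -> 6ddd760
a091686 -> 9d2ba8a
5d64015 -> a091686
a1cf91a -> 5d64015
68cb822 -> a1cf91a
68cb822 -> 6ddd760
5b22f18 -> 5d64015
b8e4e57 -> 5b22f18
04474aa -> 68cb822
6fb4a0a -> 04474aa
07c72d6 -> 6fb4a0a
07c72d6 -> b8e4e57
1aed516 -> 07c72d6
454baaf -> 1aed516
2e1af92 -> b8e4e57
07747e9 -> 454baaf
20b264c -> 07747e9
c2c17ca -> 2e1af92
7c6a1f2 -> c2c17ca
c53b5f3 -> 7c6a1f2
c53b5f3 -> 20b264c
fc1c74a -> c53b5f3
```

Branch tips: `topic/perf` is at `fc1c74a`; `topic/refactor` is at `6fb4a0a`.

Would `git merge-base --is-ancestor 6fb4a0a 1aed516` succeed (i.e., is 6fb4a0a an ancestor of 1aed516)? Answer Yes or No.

Ancestors of 1aed516 (commits reachable by following parents): {04474aa, 07c72d6, 1aed516, 5b22f18, 5d64015, 68cb822, 6ddd760, 6fb4a0a, 9d2ba8a, a091686, a1cf91a, b8e4e57}.
6fb4a0a is in that set, so it is an ancestor of 1aed516.

Yes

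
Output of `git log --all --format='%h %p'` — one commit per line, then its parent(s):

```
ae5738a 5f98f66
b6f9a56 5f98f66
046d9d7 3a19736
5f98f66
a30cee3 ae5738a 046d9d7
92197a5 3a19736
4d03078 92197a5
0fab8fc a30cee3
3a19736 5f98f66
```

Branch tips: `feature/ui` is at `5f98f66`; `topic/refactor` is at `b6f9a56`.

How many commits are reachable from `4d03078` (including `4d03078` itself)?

4

Walking parent pointers from 4d03078: reachable set = {3a19736, 4d03078, 5f98f66, 92197a5}.
That is 4 commits.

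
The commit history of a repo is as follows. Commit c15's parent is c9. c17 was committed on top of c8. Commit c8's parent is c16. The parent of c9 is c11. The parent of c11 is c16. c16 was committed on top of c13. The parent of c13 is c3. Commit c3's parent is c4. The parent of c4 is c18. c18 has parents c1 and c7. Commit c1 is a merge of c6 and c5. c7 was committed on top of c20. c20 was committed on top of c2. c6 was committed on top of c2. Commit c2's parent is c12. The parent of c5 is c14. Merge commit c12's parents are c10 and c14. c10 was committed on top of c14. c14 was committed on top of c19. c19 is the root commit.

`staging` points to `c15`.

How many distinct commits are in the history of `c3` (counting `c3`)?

13

Walking parent pointers from c3: reachable set = {c1, c10, c12, c14, c18, c19, c2, c20, c3, c4, c5, c6, c7}.
That is 13 commits.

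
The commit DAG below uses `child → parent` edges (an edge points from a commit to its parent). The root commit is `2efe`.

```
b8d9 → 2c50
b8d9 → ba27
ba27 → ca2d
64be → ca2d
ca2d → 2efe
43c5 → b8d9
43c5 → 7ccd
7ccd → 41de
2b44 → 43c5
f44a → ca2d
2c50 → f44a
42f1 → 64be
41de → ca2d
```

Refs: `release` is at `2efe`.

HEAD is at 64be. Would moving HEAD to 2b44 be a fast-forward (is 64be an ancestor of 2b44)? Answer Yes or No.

A fast-forward from 64be to 2b44 is possible iff 64be is an ancestor of 2b44.
Ancestors of 2b44: {2b44, 2c50, 2efe, 41de, 43c5, 7ccd, b8d9, ba27, ca2d, f44a}.
64be is not among them, so fast-forward is not possible.

No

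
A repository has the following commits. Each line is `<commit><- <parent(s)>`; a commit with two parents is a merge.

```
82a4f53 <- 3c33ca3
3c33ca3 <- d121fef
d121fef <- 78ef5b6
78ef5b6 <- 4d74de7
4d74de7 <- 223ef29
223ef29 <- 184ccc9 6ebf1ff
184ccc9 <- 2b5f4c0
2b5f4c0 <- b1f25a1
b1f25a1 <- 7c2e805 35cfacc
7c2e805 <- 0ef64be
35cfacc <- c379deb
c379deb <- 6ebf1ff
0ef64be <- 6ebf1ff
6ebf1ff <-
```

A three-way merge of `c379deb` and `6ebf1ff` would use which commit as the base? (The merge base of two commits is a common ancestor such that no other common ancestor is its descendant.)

Ancestors of c379deb: {6ebf1ff, c379deb}.
Ancestors of 6ebf1ff: {6ebf1ff}.
Common ancestors: {6ebf1ff}.
The only common ancestor is 6ebf1ff, so it is the merge base.

6ebf1ff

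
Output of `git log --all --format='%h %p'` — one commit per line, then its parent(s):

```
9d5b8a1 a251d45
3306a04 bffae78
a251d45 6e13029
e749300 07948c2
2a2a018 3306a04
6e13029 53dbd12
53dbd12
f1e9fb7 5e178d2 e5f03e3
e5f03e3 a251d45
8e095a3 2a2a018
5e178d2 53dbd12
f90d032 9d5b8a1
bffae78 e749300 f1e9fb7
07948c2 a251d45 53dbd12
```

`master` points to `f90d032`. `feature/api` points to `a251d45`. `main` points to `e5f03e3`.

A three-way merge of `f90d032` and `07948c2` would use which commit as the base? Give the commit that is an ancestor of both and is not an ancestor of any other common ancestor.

Ancestors of f90d032: {53dbd12, 6e13029, 9d5b8a1, a251d45, f90d032}.
Ancestors of 07948c2: {07948c2, 53dbd12, 6e13029, a251d45}.
Common ancestors: {53dbd12, 6e13029, a251d45}.
Among these, a251d45 is not an ancestor of any other common ancestor — it is the merge base.

a251d45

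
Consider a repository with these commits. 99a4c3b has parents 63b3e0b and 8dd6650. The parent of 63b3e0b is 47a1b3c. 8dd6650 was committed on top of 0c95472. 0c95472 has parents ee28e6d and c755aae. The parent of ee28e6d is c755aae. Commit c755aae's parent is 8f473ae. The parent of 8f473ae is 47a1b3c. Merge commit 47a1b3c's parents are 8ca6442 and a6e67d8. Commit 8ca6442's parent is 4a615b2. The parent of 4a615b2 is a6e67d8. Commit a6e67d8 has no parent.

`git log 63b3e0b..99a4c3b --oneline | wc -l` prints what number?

Reachable from 99a4c3b: {0c95472, 47a1b3c, 4a615b2, 63b3e0b, 8ca6442, 8dd6650, 8f473ae, 99a4c3b, a6e67d8, c755aae, ee28e6d}.
Reachable from 63b3e0b: {47a1b3c, 4a615b2, 63b3e0b, 8ca6442, a6e67d8}.
In 99a4c3b's history but not 63b3e0b's: {0c95472, 8dd6650, 8f473ae, 99a4c3b, c755aae, ee28e6d} — 6 commits.

6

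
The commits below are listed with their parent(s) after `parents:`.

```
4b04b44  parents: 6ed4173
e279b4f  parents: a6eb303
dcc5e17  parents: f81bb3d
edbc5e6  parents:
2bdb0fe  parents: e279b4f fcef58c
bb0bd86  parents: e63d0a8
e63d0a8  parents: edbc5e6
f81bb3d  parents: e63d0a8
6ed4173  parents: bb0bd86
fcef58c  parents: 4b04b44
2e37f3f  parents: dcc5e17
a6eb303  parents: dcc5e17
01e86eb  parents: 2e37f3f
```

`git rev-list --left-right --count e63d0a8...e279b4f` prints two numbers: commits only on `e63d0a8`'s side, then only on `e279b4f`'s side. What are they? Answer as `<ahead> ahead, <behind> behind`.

0 ahead, 4 behind

Reachable from e63d0a8: {e63d0a8, edbc5e6}.
Reachable from e279b4f: {a6eb303, dcc5e17, e279b4f, e63d0a8, edbc5e6, f81bb3d}.
Only in e63d0a8's history (ahead): {} — 0.
Only in e279b4f's history (behind): {a6eb303, dcc5e17, e279b4f, f81bb3d} — 4.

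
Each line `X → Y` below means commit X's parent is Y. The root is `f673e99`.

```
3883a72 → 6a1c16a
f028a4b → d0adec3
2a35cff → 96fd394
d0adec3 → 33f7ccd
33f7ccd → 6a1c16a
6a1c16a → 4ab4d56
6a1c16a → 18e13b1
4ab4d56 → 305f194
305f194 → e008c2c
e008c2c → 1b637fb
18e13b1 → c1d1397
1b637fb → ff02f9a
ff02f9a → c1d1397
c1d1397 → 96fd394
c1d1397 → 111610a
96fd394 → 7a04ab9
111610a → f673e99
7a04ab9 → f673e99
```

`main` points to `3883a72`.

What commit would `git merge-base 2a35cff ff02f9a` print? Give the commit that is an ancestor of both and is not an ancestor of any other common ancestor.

96fd394

Ancestors of 2a35cff: {2a35cff, 7a04ab9, 96fd394, f673e99}.
Ancestors of ff02f9a: {111610a, 7a04ab9, 96fd394, c1d1397, f673e99, ff02f9a}.
Common ancestors: {7a04ab9, 96fd394, f673e99}.
Among these, 96fd394 is not an ancestor of any other common ancestor — it is the merge base.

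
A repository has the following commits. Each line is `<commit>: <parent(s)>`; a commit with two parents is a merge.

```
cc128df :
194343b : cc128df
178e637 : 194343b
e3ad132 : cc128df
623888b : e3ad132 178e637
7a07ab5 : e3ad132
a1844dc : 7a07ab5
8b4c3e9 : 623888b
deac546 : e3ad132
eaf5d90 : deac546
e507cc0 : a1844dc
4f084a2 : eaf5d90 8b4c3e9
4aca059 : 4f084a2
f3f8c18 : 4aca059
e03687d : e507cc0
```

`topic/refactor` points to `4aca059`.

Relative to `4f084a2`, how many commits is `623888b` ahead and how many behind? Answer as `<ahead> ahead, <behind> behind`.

0 ahead, 4 behind

Reachable from 623888b: {178e637, 194343b, 623888b, cc128df, e3ad132}.
Reachable from 4f084a2: {178e637, 194343b, 4f084a2, 623888b, 8b4c3e9, cc128df, deac546, e3ad132, eaf5d90}.
Only in 623888b's history (ahead): {} — 0.
Only in 4f084a2's history (behind): {4f084a2, 8b4c3e9, deac546, eaf5d90} — 4.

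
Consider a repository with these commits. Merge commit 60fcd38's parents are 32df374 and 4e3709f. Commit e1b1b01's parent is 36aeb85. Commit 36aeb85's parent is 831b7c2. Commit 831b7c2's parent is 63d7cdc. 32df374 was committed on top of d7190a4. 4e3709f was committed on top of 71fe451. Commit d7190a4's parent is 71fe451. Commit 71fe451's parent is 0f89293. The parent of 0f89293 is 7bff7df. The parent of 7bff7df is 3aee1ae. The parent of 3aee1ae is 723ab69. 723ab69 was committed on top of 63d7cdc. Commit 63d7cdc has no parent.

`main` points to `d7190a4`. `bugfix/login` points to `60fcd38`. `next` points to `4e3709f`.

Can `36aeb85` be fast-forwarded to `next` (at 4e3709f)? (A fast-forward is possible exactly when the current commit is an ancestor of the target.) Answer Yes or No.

No

A fast-forward from 36aeb85 to 4e3709f is possible iff 36aeb85 is an ancestor of 4e3709f.
Ancestors of 4e3709f: {0f89293, 3aee1ae, 4e3709f, 63d7cdc, 71fe451, 723ab69, 7bff7df}.
36aeb85 is not among them, so fast-forward is not possible.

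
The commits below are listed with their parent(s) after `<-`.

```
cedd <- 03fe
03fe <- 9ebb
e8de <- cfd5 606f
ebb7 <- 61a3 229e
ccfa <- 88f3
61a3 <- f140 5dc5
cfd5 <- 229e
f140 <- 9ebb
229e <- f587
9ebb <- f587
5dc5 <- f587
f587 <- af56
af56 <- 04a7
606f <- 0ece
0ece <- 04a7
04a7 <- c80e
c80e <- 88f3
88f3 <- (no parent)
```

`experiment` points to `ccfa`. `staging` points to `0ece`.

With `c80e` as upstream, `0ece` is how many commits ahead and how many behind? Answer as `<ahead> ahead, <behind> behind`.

2 ahead, 0 behind

Reachable from 0ece: {04a7, 0ece, 88f3, c80e}.
Reachable from c80e: {88f3, c80e}.
Only in 0ece's history (ahead): {04a7, 0ece} — 2.
Only in c80e's history (behind): {} — 0.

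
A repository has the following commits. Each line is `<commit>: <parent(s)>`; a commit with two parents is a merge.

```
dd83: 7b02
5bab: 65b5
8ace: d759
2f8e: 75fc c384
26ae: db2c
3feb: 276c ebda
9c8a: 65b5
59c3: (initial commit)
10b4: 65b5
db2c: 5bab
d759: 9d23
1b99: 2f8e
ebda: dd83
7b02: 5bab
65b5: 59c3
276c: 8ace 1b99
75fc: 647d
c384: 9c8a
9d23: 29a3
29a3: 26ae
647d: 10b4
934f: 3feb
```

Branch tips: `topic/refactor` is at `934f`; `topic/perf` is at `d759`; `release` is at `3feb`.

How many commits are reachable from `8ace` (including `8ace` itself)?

Walking parent pointers from 8ace: reachable set = {26ae, 29a3, 59c3, 5bab, 65b5, 8ace, 9d23, d759, db2c}.
That is 9 commits.

9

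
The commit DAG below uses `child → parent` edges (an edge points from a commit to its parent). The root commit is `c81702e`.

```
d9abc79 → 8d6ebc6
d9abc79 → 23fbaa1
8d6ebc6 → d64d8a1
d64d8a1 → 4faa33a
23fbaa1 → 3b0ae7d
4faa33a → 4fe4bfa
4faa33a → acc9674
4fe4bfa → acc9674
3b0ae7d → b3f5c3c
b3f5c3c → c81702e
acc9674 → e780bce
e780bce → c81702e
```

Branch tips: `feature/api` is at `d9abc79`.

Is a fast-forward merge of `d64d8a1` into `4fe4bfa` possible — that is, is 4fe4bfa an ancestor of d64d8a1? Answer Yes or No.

Yes

A fast-forward from 4fe4bfa to d64d8a1 is possible iff 4fe4bfa is an ancestor of d64d8a1.
Ancestors of d64d8a1: {4faa33a, 4fe4bfa, acc9674, c81702e, d64d8a1, e780bce}.
4fe4bfa is among them, so fast-forward is possible.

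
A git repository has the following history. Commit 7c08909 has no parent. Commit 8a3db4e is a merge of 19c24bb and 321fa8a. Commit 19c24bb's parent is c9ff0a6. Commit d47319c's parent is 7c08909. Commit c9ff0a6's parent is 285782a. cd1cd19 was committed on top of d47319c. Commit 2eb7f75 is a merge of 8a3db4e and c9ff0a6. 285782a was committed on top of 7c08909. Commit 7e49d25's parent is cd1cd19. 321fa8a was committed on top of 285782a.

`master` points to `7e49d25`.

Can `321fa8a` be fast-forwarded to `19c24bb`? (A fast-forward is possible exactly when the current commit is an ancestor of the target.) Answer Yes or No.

No

A fast-forward from 321fa8a to 19c24bb is possible iff 321fa8a is an ancestor of 19c24bb.
Ancestors of 19c24bb: {19c24bb, 285782a, 7c08909, c9ff0a6}.
321fa8a is not among them, so fast-forward is not possible.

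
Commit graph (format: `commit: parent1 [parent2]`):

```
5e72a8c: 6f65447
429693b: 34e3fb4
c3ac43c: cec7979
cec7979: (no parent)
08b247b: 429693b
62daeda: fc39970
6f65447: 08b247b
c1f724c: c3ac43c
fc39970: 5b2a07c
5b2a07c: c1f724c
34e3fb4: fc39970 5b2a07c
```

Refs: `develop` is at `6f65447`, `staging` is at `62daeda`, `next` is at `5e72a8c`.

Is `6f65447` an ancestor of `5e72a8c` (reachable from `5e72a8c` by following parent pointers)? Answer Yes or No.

Ancestors of 5e72a8c (commits reachable by following parents): {08b247b, 34e3fb4, 429693b, 5b2a07c, 5e72a8c, 6f65447, c1f724c, c3ac43c, cec7979, fc39970}.
6f65447 is in that set, so it is an ancestor of 5e72a8c.

Yes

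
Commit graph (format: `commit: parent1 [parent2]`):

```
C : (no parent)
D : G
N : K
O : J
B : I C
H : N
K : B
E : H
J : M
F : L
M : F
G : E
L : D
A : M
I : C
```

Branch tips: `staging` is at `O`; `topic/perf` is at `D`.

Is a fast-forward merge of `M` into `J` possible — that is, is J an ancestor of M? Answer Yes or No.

A fast-forward from J to M is possible iff J is an ancestor of M.
Ancestors of M: {B, C, D, E, F, G, H, I, K, L, M, N}.
J is not among them, so fast-forward is not possible.

No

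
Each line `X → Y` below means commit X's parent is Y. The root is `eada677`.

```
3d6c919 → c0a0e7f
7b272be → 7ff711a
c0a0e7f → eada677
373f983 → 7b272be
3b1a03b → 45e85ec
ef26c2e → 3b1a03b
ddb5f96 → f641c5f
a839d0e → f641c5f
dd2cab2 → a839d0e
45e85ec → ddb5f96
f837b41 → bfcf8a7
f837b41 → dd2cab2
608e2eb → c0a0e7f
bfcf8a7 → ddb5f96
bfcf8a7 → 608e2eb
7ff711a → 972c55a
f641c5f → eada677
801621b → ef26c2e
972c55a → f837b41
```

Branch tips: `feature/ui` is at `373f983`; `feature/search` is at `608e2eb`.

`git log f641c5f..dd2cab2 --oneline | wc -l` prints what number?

Reachable from dd2cab2: {a839d0e, dd2cab2, eada677, f641c5f}.
Reachable from f641c5f: {eada677, f641c5f}.
In dd2cab2's history but not f641c5f's: {a839d0e, dd2cab2} — 2 commits.

2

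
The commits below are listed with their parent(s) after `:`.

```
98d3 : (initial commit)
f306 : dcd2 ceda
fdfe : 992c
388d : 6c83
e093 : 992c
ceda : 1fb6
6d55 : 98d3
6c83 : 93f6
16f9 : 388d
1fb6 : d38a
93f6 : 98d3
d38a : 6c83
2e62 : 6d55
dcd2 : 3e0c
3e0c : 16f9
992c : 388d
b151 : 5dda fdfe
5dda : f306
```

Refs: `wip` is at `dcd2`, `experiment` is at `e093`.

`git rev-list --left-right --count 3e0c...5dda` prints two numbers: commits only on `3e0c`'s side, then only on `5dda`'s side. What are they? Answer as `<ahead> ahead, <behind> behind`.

Reachable from 3e0c: {16f9, 388d, 3e0c, 6c83, 93f6, 98d3}.
Reachable from 5dda: {16f9, 1fb6, 388d, 3e0c, 5dda, 6c83, 93f6, 98d3, ceda, d38a, dcd2, f306}.
Only in 3e0c's history (ahead): {} — 0.
Only in 5dda's history (behind): {1fb6, 5dda, ceda, d38a, dcd2, f306} — 6.

0 ahead, 6 behind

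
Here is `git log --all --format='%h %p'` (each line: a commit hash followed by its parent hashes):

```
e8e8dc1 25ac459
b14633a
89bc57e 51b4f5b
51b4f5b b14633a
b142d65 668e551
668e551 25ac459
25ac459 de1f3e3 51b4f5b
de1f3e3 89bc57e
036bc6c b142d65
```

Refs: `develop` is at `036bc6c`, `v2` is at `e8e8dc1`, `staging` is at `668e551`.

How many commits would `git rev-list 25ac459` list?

Walking parent pointers from 25ac459: reachable set = {25ac459, 51b4f5b, 89bc57e, b14633a, de1f3e3}.
That is 5 commits.

5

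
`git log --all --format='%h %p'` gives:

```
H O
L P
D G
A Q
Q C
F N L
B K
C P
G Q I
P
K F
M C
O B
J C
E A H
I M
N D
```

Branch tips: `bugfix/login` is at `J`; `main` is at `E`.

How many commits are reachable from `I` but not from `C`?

Reachable from I: {C, I, M, P}.
Reachable from C: {C, P}.
In I's history but not C's: {I, M} — 2 commits.

2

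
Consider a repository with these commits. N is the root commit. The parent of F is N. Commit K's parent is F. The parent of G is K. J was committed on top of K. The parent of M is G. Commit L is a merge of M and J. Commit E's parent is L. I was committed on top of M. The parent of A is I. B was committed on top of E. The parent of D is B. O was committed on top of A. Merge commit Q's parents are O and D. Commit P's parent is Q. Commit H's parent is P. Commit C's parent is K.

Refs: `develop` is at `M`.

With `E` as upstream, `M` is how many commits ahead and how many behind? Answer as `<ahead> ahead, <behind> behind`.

0 ahead, 3 behind

Reachable from M: {F, G, K, M, N}.
Reachable from E: {E, F, G, J, K, L, M, N}.
Only in M's history (ahead): {} — 0.
Only in E's history (behind): {E, J, L} — 3.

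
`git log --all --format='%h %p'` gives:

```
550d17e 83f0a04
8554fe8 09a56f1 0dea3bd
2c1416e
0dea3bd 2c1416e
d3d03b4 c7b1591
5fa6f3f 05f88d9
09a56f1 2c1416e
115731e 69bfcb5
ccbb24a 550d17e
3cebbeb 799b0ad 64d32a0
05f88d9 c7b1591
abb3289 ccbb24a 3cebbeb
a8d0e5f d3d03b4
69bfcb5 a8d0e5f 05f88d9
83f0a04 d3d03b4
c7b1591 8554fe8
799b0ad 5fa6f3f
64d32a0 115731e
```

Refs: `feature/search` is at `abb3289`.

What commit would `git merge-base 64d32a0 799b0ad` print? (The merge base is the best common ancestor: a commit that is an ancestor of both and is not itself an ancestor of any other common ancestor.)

Ancestors of 64d32a0: {05f88d9, 09a56f1, 0dea3bd, 115731e, 2c1416e, 64d32a0, 69bfcb5, 8554fe8, a8d0e5f, c7b1591, d3d03b4}.
Ancestors of 799b0ad: {05f88d9, 09a56f1, 0dea3bd, 2c1416e, 5fa6f3f, 799b0ad, 8554fe8, c7b1591}.
Common ancestors: {05f88d9, 09a56f1, 0dea3bd, 2c1416e, 8554fe8, c7b1591}.
Among these, 05f88d9 is not an ancestor of any other common ancestor — it is the merge base.

05f88d9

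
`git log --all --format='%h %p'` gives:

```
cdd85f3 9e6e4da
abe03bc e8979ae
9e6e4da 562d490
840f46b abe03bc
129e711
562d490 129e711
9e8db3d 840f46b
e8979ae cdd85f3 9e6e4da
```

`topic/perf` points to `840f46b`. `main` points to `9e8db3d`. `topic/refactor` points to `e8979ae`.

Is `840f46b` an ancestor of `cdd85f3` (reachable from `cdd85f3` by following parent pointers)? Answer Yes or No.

Ancestors of cdd85f3: {129e711, 562d490, 9e6e4da, cdd85f3}.
840f46b is not in that set, so it is not an ancestor of cdd85f3.

No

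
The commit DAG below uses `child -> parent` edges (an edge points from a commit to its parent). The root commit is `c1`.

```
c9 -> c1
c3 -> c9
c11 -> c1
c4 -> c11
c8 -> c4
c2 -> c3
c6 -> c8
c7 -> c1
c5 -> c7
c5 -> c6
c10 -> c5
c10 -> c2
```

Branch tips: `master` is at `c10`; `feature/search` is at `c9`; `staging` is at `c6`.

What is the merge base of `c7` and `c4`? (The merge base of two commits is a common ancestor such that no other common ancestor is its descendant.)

Ancestors of c7: {c1, c7}.
Ancestors of c4: {c1, c11, c4}.
Common ancestors: {c1}.
The only common ancestor is c1, so it is the merge base.

c1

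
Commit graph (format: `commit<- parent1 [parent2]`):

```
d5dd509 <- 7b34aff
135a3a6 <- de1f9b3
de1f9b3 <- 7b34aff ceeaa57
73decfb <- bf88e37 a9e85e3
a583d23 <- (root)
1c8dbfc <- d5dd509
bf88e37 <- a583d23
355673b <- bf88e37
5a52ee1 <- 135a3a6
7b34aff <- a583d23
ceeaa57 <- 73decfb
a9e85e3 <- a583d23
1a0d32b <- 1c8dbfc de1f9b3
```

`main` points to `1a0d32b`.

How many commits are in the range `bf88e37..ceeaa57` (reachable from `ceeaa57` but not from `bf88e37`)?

Reachable from ceeaa57: {73decfb, a583d23, a9e85e3, bf88e37, ceeaa57}.
Reachable from bf88e37: {a583d23, bf88e37}.
In ceeaa57's history but not bf88e37's: {73decfb, a9e85e3, ceeaa57} — 3 commits.

3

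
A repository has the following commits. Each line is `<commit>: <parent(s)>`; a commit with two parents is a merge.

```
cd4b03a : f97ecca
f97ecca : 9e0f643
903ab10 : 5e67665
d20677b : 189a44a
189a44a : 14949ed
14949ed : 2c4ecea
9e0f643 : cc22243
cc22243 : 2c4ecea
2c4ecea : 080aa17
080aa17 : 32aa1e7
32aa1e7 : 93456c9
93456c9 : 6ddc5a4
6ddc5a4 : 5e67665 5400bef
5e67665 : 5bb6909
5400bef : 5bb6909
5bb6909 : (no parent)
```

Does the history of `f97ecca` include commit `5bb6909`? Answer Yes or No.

Ancestors of f97ecca (commits reachable by following parents): {080aa17, 2c4ecea, 32aa1e7, 5400bef, 5bb6909, 5e67665, 6ddc5a4, 93456c9, 9e0f643, cc22243, f97ecca}.
5bb6909 is in that set, so it is an ancestor of f97ecca.

Yes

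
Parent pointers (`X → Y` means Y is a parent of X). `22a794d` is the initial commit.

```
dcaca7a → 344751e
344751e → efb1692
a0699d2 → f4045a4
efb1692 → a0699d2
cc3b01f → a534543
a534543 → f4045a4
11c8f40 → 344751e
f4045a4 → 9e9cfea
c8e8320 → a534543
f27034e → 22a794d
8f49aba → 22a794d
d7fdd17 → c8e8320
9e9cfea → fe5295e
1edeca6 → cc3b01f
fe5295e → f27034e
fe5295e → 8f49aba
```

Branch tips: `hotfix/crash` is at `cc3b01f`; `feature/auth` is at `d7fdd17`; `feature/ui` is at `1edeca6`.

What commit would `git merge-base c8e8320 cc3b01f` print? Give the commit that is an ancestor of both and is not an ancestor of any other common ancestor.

a534543

Ancestors of c8e8320: {22a794d, 8f49aba, 9e9cfea, a534543, c8e8320, f27034e, f4045a4, fe5295e}.
Ancestors of cc3b01f: {22a794d, 8f49aba, 9e9cfea, a534543, cc3b01f, f27034e, f4045a4, fe5295e}.
Common ancestors: {22a794d, 8f49aba, 9e9cfea, a534543, f27034e, f4045a4, fe5295e}.
Among these, a534543 is not an ancestor of any other common ancestor — it is the merge base.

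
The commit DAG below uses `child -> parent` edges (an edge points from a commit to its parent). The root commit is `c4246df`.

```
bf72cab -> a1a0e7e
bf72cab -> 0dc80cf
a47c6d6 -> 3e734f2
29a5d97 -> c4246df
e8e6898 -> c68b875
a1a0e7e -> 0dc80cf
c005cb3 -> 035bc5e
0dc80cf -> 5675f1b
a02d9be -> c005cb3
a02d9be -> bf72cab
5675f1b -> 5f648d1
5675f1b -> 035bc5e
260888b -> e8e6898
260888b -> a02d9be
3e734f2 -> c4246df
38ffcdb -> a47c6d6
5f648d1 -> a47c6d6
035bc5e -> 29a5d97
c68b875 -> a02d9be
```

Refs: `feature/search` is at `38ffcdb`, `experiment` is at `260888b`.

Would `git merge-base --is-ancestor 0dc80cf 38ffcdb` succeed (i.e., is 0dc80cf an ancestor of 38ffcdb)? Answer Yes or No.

No

Ancestors of 38ffcdb: {38ffcdb, 3e734f2, a47c6d6, c4246df}.
0dc80cf is not in that set, so it is not an ancestor of 38ffcdb.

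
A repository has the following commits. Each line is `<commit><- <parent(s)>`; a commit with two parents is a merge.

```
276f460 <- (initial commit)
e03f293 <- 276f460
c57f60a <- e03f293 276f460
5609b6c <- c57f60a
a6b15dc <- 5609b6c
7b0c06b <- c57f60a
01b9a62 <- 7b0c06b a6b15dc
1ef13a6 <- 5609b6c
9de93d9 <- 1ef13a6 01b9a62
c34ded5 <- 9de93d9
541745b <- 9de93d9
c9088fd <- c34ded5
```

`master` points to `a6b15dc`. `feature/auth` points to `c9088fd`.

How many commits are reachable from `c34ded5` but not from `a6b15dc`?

Reachable from c34ded5: {01b9a62, 1ef13a6, 276f460, 5609b6c, 7b0c06b, 9de93d9, a6b15dc, c34ded5, c57f60a, e03f293}.
Reachable from a6b15dc: {276f460, 5609b6c, a6b15dc, c57f60a, e03f293}.
In c34ded5's history but not a6b15dc's: {01b9a62, 1ef13a6, 7b0c06b, 9de93d9, c34ded5} — 5 commits.

5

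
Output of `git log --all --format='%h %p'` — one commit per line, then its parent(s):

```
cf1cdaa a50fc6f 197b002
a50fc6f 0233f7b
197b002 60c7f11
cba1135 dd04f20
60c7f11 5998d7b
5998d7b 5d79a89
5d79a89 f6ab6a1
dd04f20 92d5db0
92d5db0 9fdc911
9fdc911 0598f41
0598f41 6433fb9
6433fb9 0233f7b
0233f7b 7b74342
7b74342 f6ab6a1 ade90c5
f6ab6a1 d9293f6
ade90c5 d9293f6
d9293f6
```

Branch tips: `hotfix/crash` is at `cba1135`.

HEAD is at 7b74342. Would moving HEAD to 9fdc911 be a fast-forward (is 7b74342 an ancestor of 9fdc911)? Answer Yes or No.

Yes

A fast-forward from 7b74342 to 9fdc911 is possible iff 7b74342 is an ancestor of 9fdc911.
Ancestors of 9fdc911: {0233f7b, 0598f41, 6433fb9, 7b74342, 9fdc911, ade90c5, d9293f6, f6ab6a1}.
7b74342 is among them, so fast-forward is possible.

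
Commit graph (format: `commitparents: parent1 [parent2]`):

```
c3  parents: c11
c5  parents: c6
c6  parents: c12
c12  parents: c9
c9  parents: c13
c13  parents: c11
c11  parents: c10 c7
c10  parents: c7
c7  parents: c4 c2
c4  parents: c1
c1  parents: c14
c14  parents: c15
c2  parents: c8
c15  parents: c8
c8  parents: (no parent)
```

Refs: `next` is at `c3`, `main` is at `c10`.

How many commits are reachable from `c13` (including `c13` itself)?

10

Walking parent pointers from c13: reachable set = {c1, c10, c11, c13, c14, c15, c2, c4, c7, c8}.
That is 10 commits.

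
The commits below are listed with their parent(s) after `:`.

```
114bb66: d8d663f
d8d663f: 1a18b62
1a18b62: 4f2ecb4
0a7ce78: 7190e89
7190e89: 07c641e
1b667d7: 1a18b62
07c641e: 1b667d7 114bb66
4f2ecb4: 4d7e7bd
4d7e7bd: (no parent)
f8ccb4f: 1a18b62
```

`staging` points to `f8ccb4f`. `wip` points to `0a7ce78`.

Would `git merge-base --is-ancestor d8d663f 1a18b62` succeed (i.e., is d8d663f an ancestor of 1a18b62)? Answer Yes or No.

Ancestors of 1a18b62: {1a18b62, 4d7e7bd, 4f2ecb4}.
d8d663f is not in that set, so it is not an ancestor of 1a18b62.

No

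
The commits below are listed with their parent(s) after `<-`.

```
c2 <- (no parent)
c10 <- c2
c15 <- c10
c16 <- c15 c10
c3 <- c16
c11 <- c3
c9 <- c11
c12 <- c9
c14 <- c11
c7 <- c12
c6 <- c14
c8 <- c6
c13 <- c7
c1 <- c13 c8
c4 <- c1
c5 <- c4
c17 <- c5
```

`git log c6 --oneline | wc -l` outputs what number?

8

Walking parent pointers from c6: reachable set = {c10, c11, c14, c15, c16, c2, c3, c6}.
That is 8 commits.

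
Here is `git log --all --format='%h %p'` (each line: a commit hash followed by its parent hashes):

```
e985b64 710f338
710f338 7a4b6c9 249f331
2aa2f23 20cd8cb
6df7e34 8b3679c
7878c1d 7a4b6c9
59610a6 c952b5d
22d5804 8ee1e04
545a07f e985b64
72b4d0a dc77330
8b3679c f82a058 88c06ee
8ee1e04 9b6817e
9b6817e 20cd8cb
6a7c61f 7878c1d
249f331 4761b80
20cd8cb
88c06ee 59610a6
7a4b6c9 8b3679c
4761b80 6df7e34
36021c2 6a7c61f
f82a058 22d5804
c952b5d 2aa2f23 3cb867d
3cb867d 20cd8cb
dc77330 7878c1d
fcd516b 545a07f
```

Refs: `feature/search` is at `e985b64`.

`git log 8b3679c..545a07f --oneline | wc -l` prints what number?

7

Reachable from 545a07f: {20cd8cb, 22d5804, 249f331, 2aa2f23, 3cb867d, 4761b80, 545a07f, 59610a6, 6df7e34, 710f338, 7a4b6c9, 88c06ee, 8b3679c, 8ee1e04, 9b6817e, c952b5d, e985b64, f82a058}.
Reachable from 8b3679c: {20cd8cb, 22d5804, 2aa2f23, 3cb867d, 59610a6, 88c06ee, 8b3679c, 8ee1e04, 9b6817e, c952b5d, f82a058}.
In 545a07f's history but not 8b3679c's: {249f331, 4761b80, 545a07f, 6df7e34, 710f338, 7a4b6c9, e985b64} — 7 commits.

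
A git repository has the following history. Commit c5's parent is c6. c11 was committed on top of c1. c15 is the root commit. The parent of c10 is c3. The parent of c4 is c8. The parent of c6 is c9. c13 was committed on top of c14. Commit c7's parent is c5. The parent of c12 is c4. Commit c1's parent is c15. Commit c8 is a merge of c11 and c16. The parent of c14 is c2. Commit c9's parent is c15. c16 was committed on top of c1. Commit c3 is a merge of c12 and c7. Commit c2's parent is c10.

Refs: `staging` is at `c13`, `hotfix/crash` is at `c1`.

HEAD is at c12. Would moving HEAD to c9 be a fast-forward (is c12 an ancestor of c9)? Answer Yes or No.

No

A fast-forward from c12 to c9 is possible iff c12 is an ancestor of c9.
Ancestors of c9: {c15, c9}.
c12 is not among them, so fast-forward is not possible.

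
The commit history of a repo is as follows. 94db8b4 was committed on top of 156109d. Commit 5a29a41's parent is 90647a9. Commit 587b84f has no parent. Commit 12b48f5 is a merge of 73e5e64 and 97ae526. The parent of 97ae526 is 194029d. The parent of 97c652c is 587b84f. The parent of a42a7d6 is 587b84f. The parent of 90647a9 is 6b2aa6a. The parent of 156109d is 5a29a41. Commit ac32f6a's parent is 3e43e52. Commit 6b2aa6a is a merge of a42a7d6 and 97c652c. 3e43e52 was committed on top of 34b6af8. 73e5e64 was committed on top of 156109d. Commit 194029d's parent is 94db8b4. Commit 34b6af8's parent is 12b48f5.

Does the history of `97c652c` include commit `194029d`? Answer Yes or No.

Ancestors of 97c652c: {587b84f, 97c652c}.
194029d is not in that set, so it is not an ancestor of 97c652c.

No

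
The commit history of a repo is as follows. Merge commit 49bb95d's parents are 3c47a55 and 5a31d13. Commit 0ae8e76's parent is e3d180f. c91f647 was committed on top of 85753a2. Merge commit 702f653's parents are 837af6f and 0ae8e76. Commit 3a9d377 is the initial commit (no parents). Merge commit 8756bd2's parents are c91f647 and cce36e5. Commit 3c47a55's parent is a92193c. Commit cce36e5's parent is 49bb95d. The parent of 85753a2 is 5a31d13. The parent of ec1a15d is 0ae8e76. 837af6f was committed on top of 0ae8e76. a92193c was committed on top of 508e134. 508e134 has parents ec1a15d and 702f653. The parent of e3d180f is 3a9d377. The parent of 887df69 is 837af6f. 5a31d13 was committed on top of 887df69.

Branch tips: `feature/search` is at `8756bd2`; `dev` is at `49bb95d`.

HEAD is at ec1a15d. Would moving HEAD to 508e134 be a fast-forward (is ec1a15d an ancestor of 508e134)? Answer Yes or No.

Yes

A fast-forward from ec1a15d to 508e134 is possible iff ec1a15d is an ancestor of 508e134.
Ancestors of 508e134: {0ae8e76, 3a9d377, 508e134, 702f653, 837af6f, e3d180f, ec1a15d}.
ec1a15d is among them, so fast-forward is possible.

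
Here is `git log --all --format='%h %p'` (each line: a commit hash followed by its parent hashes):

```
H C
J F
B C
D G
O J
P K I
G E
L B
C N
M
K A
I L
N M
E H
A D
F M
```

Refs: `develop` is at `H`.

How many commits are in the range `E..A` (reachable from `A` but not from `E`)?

3

Reachable from A: {A, C, D, E, G, H, M, N}.
Reachable from E: {C, E, H, M, N}.
In A's history but not E's: {A, D, G} — 3 commits.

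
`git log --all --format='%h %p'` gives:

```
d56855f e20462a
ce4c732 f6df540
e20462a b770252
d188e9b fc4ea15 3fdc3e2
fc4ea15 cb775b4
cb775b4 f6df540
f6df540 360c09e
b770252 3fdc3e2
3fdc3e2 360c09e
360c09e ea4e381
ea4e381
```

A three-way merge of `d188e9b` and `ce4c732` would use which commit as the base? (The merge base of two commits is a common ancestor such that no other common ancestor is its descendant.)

f6df540

Ancestors of d188e9b: {360c09e, 3fdc3e2, cb775b4, d188e9b, ea4e381, f6df540, fc4ea15}.
Ancestors of ce4c732: {360c09e, ce4c732, ea4e381, f6df540}.
Common ancestors: {360c09e, ea4e381, f6df540}.
Among these, f6df540 is not an ancestor of any other common ancestor — it is the merge base.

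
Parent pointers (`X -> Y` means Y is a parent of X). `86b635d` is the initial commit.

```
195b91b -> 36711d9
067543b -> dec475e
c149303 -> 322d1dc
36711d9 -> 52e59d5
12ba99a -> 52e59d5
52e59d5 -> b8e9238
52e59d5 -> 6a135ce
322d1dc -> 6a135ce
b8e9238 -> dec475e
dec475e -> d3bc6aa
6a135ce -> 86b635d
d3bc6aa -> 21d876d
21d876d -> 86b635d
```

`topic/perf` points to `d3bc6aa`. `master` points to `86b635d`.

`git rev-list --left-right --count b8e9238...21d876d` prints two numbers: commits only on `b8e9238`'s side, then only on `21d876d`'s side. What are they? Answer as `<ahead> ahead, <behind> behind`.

3 ahead, 0 behind

Reachable from b8e9238: {21d876d, 86b635d, b8e9238, d3bc6aa, dec475e}.
Reachable from 21d876d: {21d876d, 86b635d}.
Only in b8e9238's history (ahead): {b8e9238, d3bc6aa, dec475e} — 3.
Only in 21d876d's history (behind): {} — 0.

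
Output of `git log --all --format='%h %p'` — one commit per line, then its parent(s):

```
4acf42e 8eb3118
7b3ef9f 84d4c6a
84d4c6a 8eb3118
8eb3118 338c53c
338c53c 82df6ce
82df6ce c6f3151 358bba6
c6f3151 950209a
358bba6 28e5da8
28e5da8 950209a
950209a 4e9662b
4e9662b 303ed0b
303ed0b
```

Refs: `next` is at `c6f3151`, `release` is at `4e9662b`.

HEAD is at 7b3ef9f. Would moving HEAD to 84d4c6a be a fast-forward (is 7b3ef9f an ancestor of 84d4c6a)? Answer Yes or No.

A fast-forward from 7b3ef9f to 84d4c6a is possible iff 7b3ef9f is an ancestor of 84d4c6a.
Ancestors of 84d4c6a: {28e5da8, 303ed0b, 338c53c, 358bba6, 4e9662b, 82df6ce, 84d4c6a, 8eb3118, 950209a, c6f3151}.
7b3ef9f is not among them, so fast-forward is not possible.

No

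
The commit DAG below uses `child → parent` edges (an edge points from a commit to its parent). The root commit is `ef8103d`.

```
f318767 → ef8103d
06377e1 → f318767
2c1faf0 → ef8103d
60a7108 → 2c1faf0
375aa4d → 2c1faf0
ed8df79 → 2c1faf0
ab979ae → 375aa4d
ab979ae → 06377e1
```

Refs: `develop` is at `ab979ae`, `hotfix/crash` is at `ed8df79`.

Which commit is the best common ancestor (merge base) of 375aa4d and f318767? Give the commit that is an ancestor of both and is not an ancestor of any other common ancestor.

ef8103d

Ancestors of 375aa4d: {2c1faf0, 375aa4d, ef8103d}.
Ancestors of f318767: {ef8103d, f318767}.
Common ancestors: {ef8103d}.
The only common ancestor is ef8103d, so it is the merge base.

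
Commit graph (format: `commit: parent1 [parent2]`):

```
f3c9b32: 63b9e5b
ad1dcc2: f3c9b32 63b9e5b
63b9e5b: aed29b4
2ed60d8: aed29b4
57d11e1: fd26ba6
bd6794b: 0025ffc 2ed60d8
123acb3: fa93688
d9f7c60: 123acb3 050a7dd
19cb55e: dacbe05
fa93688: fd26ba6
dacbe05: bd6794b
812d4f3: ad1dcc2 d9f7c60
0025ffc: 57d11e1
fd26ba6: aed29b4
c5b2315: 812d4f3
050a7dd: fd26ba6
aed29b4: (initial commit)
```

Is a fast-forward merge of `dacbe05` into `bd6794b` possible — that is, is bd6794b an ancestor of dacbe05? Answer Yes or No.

Yes

A fast-forward from bd6794b to dacbe05 is possible iff bd6794b is an ancestor of dacbe05.
Ancestors of dacbe05: {0025ffc, 2ed60d8, 57d11e1, aed29b4, bd6794b, dacbe05, fd26ba6}.
bd6794b is among them, so fast-forward is possible.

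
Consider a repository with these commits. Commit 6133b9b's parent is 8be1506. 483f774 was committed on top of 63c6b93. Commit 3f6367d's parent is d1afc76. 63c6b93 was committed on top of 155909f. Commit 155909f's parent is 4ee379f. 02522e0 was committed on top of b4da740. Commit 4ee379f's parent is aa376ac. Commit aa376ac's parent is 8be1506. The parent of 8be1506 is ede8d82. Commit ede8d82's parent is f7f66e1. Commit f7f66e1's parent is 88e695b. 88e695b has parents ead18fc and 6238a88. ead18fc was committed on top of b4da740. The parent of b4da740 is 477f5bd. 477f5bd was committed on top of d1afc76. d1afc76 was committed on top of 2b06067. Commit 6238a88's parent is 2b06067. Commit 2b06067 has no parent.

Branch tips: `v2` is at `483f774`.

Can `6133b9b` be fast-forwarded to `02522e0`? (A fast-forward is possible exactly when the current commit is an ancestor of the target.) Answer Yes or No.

No

A fast-forward from 6133b9b to 02522e0 is possible iff 6133b9b is an ancestor of 02522e0.
Ancestors of 02522e0: {02522e0, 2b06067, 477f5bd, b4da740, d1afc76}.
6133b9b is not among them, so fast-forward is not possible.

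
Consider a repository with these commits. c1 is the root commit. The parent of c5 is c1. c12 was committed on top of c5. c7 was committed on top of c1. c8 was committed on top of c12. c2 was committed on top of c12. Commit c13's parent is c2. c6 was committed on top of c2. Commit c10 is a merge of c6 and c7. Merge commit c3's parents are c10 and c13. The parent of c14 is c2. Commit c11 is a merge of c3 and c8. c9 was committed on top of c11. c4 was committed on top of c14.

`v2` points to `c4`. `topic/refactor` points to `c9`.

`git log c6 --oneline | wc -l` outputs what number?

5

Walking parent pointers from c6: reachable set = {c1, c12, c2, c5, c6}.
That is 5 commits.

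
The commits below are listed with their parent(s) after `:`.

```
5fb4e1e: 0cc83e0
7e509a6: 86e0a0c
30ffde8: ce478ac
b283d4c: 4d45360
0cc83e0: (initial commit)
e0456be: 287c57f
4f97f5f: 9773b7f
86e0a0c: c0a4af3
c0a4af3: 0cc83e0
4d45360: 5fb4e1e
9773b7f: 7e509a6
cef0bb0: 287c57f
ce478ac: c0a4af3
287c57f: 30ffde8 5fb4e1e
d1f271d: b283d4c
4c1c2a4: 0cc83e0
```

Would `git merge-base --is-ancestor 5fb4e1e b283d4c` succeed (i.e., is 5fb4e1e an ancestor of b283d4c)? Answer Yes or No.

Yes

Ancestors of b283d4c (commits reachable by following parents): {0cc83e0, 4d45360, 5fb4e1e, b283d4c}.
5fb4e1e is in that set, so it is an ancestor of b283d4c.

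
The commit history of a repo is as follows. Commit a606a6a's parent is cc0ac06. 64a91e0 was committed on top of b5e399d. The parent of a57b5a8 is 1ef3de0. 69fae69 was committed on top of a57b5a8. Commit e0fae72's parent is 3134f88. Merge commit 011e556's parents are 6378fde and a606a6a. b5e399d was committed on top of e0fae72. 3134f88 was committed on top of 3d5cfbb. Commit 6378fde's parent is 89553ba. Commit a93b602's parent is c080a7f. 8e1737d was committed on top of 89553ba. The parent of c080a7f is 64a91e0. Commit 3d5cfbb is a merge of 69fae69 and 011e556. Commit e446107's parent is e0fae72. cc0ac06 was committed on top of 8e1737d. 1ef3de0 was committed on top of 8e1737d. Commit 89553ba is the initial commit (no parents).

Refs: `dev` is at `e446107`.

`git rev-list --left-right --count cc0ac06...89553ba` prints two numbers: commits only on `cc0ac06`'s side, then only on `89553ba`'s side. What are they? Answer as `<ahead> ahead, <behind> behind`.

Reachable from cc0ac06: {89553ba, 8e1737d, cc0ac06}.
Reachable from 89553ba: {89553ba}.
Only in cc0ac06's history (ahead): {8e1737d, cc0ac06} — 2.
Only in 89553ba's history (behind): {} — 0.

2 ahead, 0 behind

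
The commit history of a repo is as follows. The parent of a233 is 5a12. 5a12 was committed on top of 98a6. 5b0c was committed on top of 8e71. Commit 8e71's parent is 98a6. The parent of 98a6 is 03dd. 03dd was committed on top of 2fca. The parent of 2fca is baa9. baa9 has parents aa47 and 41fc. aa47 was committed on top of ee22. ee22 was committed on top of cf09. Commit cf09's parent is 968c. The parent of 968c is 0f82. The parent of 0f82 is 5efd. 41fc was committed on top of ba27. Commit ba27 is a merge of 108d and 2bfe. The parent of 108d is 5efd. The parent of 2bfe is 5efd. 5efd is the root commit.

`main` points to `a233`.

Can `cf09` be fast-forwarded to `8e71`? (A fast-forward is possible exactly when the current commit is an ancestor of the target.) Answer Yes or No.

Yes

A fast-forward from cf09 to 8e71 is possible iff cf09 is an ancestor of 8e71.
Ancestors of 8e71: {03dd, 0f82, 108d, 2bfe, 2fca, 41fc, 5efd, 8e71, 968c, 98a6, aa47, ba27, baa9, cf09, ee22}.
cf09 is among them, so fast-forward is possible.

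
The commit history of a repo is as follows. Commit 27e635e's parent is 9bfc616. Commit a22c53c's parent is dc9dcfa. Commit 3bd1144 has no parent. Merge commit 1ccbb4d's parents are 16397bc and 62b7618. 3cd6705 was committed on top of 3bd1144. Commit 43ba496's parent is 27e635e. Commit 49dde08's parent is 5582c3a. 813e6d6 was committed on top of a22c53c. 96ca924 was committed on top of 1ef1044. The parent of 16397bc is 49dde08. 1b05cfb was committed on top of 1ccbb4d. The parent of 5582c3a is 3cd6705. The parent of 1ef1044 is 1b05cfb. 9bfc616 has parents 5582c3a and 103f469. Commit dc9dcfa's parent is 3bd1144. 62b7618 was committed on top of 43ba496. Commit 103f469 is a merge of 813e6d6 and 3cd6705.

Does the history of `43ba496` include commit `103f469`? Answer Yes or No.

Yes

Ancestors of 43ba496 (commits reachable by following parents): {103f469, 27e635e, 3bd1144, 3cd6705, 43ba496, 5582c3a, 813e6d6, 9bfc616, a22c53c, dc9dcfa}.
103f469 is in that set, so it is an ancestor of 43ba496.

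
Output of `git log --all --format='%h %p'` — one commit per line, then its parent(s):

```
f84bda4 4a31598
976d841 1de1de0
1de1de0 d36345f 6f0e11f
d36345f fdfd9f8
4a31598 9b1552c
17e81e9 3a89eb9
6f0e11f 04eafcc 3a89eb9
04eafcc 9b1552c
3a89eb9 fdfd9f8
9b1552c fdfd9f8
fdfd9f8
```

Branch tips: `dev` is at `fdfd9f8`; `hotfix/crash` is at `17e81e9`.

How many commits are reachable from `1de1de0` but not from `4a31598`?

5

Reachable from 1de1de0: {04eafcc, 1de1de0, 3a89eb9, 6f0e11f, 9b1552c, d36345f, fdfd9f8}.
Reachable from 4a31598: {4a31598, 9b1552c, fdfd9f8}.
In 1de1de0's history but not 4a31598's: {04eafcc, 1de1de0, 3a89eb9, 6f0e11f, d36345f} — 5 commits.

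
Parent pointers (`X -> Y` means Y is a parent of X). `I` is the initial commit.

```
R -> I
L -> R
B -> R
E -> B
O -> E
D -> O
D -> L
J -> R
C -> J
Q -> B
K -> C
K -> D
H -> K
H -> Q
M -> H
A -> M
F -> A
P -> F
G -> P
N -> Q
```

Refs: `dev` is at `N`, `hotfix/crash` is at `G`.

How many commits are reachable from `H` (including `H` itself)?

Walking parent pointers from H: reachable set = {B, C, D, E, H, I, J, K, L, O, Q, R}.
That is 12 commits.

12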